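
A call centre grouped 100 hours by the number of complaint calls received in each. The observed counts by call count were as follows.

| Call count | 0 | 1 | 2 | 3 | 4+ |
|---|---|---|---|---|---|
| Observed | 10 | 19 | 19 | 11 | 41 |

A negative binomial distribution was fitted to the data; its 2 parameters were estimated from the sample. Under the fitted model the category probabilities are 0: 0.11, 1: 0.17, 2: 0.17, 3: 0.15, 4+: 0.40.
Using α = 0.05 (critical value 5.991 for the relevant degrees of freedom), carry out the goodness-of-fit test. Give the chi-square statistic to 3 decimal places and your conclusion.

1.653; do not reject

Expected counts E_i = n·p_i: 100×0.11 = 11, 100×0.17 = 17, 100×0.17 = 17, 100×0.15 = 15, 100×0.40 = 40.
χ² = (10−11)²/11 + (19−17)²/17 + (19−17)²/17 + (11−15)²/15 + (41−40)²/40
   = 0.0909 + 0.2353 + 0.2353 + 1.0667 + 0.0250
Sum = 1.653
df = 2. Since 1.653 < 5.991, we do not reject H₀.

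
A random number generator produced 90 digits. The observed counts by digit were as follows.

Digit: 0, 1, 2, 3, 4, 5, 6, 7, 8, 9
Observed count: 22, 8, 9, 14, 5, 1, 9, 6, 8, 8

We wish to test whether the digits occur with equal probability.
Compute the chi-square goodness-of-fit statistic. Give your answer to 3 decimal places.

31.778

Under H₀ each category has probability 1/10, so each expected count is 90/10 = 9.
0: (22 − 9)²/9 = 169/9 = 18.7778
1: (8 − 9)²/9 = 1/9 = 0.1111
2: (9 − 9)²/9 = 0/9 = 0.0000
3: (14 − 9)²/9 = 25/9 = 2.7778
4: (5 − 9)²/9 = 16/9 = 1.7778
5: (1 − 9)²/9 = 64/9 = 7.1111
6: (9 − 9)²/9 = 0/9 = 0.0000
7: (6 − 9)²/9 = 9/9 = 1.0000
8: (8 − 9)²/9 = 1/9 = 0.1111
9: (8 − 9)²/9 = 1/9 = 0.1111
Sum = 31.778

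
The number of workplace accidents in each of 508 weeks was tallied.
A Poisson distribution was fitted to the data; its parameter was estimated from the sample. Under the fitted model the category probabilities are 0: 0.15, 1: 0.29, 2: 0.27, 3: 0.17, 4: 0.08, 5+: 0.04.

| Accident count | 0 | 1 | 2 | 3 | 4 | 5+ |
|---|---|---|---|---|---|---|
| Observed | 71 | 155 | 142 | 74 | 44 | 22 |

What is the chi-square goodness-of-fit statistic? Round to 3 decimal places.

Expected counts E_i = n·p_i: 508×0.15 = 76.2, 508×0.29 = 147.32, 508×0.27 = 137.16, 508×0.17 = 86.36, 508×0.08 = 40.64, 508×0.04 = 20.32.
χ² = (71−76.2)²/76.2 + (155−147.32)²/147.32 + (142−137.16)²/137.16 + (74−86.36)²/86.36 + (44−40.64)²/40.64 + (22−20.32)²/20.32
   = 0.3549 + 0.4004 + 0.1708 + 1.7690 + 0.2778 + 0.1389
Sum = 3.112

3.112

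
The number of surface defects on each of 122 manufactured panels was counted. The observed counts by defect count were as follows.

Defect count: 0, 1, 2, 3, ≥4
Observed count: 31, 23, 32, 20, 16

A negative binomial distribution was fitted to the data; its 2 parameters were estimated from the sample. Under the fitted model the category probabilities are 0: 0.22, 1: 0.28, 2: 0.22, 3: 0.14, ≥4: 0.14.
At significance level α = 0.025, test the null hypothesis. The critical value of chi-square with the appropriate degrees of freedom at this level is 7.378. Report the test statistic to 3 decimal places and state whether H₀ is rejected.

Expected counts E_i = n·p_i: 122×0.22 = 26.84, 122×0.28 = 34.16, 122×0.22 = 26.84, 122×0.14 = 17.08, 122×0.14 = 17.08.
χ² = (31−26.84)²/26.84 + (23−34.16)²/34.16 + (32−26.84)²/26.84 + (20−17.08)²/17.08 + (16−17.08)²/17.08
   = 0.6448 + 3.6459 + 0.9920 + 0.4992 + 0.0683
Sum = 5.850
df = 2. Since 5.850 < 7.378, we do not reject H₀.

5.850; do not reject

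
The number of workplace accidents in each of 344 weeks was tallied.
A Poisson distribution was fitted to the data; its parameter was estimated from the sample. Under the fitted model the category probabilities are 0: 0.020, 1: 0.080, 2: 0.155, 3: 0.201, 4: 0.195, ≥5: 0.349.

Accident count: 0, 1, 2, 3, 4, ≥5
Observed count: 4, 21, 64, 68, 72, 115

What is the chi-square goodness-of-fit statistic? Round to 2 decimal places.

5.48

Expected counts E_i = n·p_i: 344×0.020 = 6.88, 344×0.080 = 27.52, 344×0.155 = 53.32, 344×0.201 = 69.144, 344×0.195 = 67.08, 344×0.349 = 120.056.
χ² = (4−6.88)²/6.88 + (21−27.52)²/27.52 + (64−53.32)²/53.32 + (68−69.144)²/69.144 + (72−67.08)²/67.08 + (115−120.056)²/120.056
   = 1.206 + 1.545 + 2.139 + 0.019 + 0.361 + 0.213
Sum = 5.48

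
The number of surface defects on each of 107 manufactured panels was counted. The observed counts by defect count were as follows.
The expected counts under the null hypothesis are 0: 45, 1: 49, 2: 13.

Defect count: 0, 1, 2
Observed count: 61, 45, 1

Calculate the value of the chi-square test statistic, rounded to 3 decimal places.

0: (61 − 45)²/45 = 256/45 = 5.6889
1: (45 − 49)²/49 = 16/49 = 0.3265
2: (1 − 13)²/13 = 144/13 = 11.0769
Sum = 17.092

17.092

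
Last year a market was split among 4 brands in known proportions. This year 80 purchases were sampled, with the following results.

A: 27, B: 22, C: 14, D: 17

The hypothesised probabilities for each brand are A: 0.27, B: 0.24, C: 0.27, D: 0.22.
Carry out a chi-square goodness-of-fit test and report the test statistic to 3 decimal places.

4.453

Expected counts E_i = n·p_i: 80×0.27 = 21.6, 80×0.24 = 19.2, 80×0.27 = 21.6, 80×0.22 = 17.6.
A: (27 − 21.6)²/21.6 = 29.16/21.6 = 1.3500
B: (22 − 19.2)²/19.2 = 7.84/19.2 = 0.4083
C: (14 − 21.6)²/21.6 = 57.76/21.6 = 2.6741
D: (17 − 17.6)²/17.6 = 0.36/17.6 = 0.0205
Sum = 4.453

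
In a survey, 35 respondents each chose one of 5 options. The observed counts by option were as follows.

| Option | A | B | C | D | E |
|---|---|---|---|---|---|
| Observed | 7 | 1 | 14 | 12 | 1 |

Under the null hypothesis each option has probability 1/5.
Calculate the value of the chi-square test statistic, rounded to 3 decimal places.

Under H₀ each category has probability 1/5, so each expected count is 35/5 = 7.
χ² = (7−7)²/7 + (1−7)²/7 + (14−7)²/7 + (12−7)²/7 + (1−7)²/7
   = 0.0000 + 5.1429 + 7.0000 + 3.5714 + 5.1429
Sum = 20.857

20.857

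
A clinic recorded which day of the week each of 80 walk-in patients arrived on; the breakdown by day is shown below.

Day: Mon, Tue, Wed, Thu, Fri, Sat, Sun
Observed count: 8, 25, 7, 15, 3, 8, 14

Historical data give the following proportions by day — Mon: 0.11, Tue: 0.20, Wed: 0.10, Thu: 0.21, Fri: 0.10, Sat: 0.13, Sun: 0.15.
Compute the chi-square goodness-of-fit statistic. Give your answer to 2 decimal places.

9.47

Expected counts E_i = n·p_i: 80×0.11 = 8.8, 80×0.20 = 16, 80×0.10 = 8, 80×0.21 = 16.8, 80×0.10 = 8, 80×0.13 = 10.4, 80×0.15 = 12.
Mon: (8 − 8.8)²/8.8 = 0.64/8.8 = 0.073
Tue: (25 − 16)²/16 = 81/16 = 5.063
Wed: (7 − 8)²/8 = 1/8 = 0.125
Thu: (15 − 16.8)²/16.8 = 3.24/16.8 = 0.193
Fri: (3 − 8)²/8 = 25/8 = 3.125
Sat: (8 − 10.4)²/10.4 = 5.76/10.4 = 0.554
Sun: (14 − 12)²/12 = 4/12 = 0.333
Sum = 9.47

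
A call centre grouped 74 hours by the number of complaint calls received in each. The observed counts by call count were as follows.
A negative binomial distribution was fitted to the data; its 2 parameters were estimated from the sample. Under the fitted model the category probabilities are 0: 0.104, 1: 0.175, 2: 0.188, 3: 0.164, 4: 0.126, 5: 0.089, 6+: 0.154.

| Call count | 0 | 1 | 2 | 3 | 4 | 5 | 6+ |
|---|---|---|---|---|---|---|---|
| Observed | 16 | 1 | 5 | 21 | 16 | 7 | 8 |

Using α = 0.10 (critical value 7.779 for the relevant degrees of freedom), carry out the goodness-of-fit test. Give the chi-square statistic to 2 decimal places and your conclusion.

37.99; reject

Expected counts E_i = n·p_i: 74×0.104 = 7.696, 74×0.175 = 12.95, 74×0.188 = 13.912, 74×0.164 = 12.136, 74×0.126 = 9.324, 74×0.089 = 6.586, 74×0.154 = 11.396.
χ² = (16−7.696)²/7.696 + (1−12.95)²/12.95 + (5−13.912)²/13.912 + (21−12.136)²/12.136 + (16−9.324)²/9.324 + (7−6.586)²/6.586 + (8−11.396)²/11.396
   = 8.960 + 11.027 + 5.709 + 6.474 + 4.780 + 0.026 + 1.012
Sum = 37.99
df = 4. Since 37.99 > 7.779, we reject H₀.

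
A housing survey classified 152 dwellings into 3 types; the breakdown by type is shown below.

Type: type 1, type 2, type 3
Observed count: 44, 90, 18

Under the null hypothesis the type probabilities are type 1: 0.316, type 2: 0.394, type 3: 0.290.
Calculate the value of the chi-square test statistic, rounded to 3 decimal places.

Expected counts E_i = n·p_i: 152×0.316 = 48.032, 152×0.394 = 59.888, 152×0.290 = 44.08.
cat         O        E   (O−E)²/E
type 1     44   48.032     0.3385
type 2     90   59.888    15.1405
type 3     18    44.08    15.4303
Sum = 30.909

30.909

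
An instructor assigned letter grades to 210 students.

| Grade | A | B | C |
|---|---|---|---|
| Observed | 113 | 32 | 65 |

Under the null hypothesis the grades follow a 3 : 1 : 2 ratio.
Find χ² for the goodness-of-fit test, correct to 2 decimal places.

Ratio total = 6. Expected counts: 210×3/6 = 105, 210×1/6 = 35, 210×2/6 = 70.
A: (113 − 105)²/105 = 64/105 = 0.610
B: (32 − 35)²/35 = 9/35 = 0.257
C: (65 − 70)²/70 = 25/70 = 0.357
Sum = 1.22

1.22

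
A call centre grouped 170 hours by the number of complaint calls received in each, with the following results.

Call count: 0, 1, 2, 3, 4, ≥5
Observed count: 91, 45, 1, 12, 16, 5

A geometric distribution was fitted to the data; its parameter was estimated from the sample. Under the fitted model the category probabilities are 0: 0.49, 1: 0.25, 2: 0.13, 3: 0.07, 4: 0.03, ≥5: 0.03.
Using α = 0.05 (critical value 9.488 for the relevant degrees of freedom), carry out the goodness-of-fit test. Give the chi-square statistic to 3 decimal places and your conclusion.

Expected counts E_i = n·p_i: 170×0.49 = 83.3, 170×0.25 = 42.5, 170×0.13 = 22.1, 170×0.07 = 11.9, 170×0.03 = 5.1, 170×0.03 = 5.1.
0: (91 − 83.3)²/83.3 = 59.29/83.3 = 0.7118
1: (45 − 42.5)²/42.5 = 6.25/42.5 = 0.1471
2: (1 − 22.1)²/22.1 = 445.21/22.1 = 20.1452
3: (12 − 11.9)²/11.9 = 0.01/11.9 = 0.0008
4: (16 − 5.1)²/5.1 = 118.81/5.1 = 23.2961
≥5: (5 − 5.1)²/5.1 = 0.01/5.1 = 0.0020
Sum = 44.303
df = 4. Since 44.303 > 9.488, we reject H₀.

44.303; reject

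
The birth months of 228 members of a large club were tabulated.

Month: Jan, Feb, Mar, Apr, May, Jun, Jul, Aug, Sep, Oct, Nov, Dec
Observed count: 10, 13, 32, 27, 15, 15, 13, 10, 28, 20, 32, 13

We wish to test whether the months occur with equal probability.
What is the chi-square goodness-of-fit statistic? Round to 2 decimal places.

Expected count for each of the 12 categories: 228/12 = 19.
Jan: (10 − 19)²/19 = 81/19 = 4.263
Feb: (13 − 19)²/19 = 36/19 = 1.895
Mar: (32 − 19)²/19 = 169/19 = 8.895
Apr: (27 − 19)²/19 = 64/19 = 3.368
May: (15 − 19)²/19 = 16/19 = 0.842
Jun: (15 − 19)²/19 = 16/19 = 0.842
Jul: (13 − 19)²/19 = 36/19 = 1.895
Aug: (10 − 19)²/19 = 81/19 = 4.263
Sep: (28 − 19)²/19 = 81/19 = 4.263
Oct: (20 − 19)²/19 = 1/19 = 0.053
Nov: (32 − 19)²/19 = 169/19 = 8.895
Dec: (13 − 19)²/19 = 36/19 = 1.895
Sum = 41.37

41.37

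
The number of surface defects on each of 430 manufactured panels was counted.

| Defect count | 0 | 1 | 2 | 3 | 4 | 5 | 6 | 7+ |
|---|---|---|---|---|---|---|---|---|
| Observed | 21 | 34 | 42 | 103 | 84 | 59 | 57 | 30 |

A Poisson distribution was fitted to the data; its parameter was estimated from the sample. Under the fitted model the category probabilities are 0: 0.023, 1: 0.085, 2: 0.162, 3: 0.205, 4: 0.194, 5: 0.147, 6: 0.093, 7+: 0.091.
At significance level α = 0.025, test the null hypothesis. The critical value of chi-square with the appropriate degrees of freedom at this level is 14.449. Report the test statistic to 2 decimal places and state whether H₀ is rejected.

35.79; reject

Expected counts E_i = n·p_i: 430×0.023 = 9.89, 430×0.085 = 36.55, 430×0.162 = 69.66, 430×0.205 = 88.15, 430×0.194 = 83.42, 430×0.147 = 63.21, 430×0.093 = 39.99, 430×0.091 = 39.13.
0: (21 − 9.89)²/9.89 = 123.4321/9.89 = 12.480
1: (34 − 36.55)²/36.55 = 6.5025/36.55 = 0.178
2: (42 − 69.66)²/69.66 = 765.0756/69.66 = 10.983
3: (103 − 88.15)²/88.15 = 220.5225/88.15 = 2.502
4: (84 − 83.42)²/83.42 = 0.3364/83.42 = 0.004
5: (59 − 63.21)²/63.21 = 17.7241/63.21 = 0.280
6: (57 − 39.99)²/39.99 = 289.3401/39.99 = 7.235
7+: (30 − 39.13)²/39.13 = 83.3569/39.13 = 2.130
Sum = 35.79
df = 6. Since 35.79 > 14.449, we reject H₀.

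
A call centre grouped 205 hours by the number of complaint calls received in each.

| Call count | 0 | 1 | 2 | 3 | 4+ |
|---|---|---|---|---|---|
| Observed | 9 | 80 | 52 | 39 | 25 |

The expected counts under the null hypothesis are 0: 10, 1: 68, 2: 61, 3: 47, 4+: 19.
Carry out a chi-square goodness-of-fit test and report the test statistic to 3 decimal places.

χ² = (9−10)²/10 + (80−68)²/68 + (52−61)²/61 + (39−47)²/47 + (25−19)²/19
   = 0.1000 + 2.1176 + 1.3279 + 1.3617 + 1.8947
Sum = 6.802

6.802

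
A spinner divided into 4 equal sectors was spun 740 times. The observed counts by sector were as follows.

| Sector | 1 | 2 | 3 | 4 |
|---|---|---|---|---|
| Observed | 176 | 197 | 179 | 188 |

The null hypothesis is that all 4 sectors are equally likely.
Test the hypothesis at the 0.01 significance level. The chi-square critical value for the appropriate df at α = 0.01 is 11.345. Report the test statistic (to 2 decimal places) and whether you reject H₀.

1.46; do not reject

Under H₀ each category has probability 1/4, so each expected count is 740/4 = 185.
χ² = (176−185)²/185 + (197−185)²/185 + (179−185)²/185 + (188−185)²/185
   = 0.438 + 0.778 + 0.195 + 0.049
Sum = 1.46
df = 3. Since 1.46 < 11.345, we do not reject H₀.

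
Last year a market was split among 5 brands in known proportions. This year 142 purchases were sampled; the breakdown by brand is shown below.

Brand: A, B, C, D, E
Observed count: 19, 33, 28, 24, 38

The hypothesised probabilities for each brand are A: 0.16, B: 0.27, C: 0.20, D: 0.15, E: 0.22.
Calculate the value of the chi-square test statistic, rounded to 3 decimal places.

Expected counts E_i = n·p_i: 142×0.16 = 22.72, 142×0.27 = 38.34, 142×0.20 = 28.4, 142×0.15 = 21.3, 142×0.22 = 31.24.
A: (19 − 22.72)²/22.72 = 13.8384/22.72 = 0.6091
B: (33 − 38.34)²/38.34 = 28.5156/38.34 = 0.7438
C: (28 − 28.4)²/28.4 = 0.16/28.4 = 0.0056
D: (24 − 21.3)²/21.3 = 7.29/21.3 = 0.3423
E: (38 − 31.24)²/31.24 = 45.6976/31.24 = 1.4628
Sum = 3.164

3.164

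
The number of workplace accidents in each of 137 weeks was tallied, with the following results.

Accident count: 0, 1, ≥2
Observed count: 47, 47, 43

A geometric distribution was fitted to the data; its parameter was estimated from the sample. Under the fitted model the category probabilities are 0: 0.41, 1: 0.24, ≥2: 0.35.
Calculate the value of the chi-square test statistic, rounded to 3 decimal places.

Expected counts E_i = n·p_i: 137×0.41 = 56.17, 137×0.24 = 32.88, 137×0.35 = 47.95.
χ² = (47−56.17)²/56.17 + (47−32.88)²/32.88 + (43−47.95)²/47.95
   = 1.4970 + 6.0637 + 0.5110
Sum = 8.072

8.072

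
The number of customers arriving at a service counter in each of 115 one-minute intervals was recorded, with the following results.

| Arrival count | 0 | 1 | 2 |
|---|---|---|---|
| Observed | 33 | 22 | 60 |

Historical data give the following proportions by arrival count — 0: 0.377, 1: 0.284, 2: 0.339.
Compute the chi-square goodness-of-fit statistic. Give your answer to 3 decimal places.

17.281

Expected counts E_i = n·p_i: 115×0.377 = 43.355, 115×0.284 = 32.66, 115×0.339 = 38.985.
0: (33 − 43.355)²/43.355 = 107.226025/43.355 = 2.4732
1: (22 − 32.66)²/32.66 = 113.6356/32.66 = 3.4794
2: (60 − 38.985)²/38.985 = 441.630225/38.985 = 11.3282
Sum = 17.281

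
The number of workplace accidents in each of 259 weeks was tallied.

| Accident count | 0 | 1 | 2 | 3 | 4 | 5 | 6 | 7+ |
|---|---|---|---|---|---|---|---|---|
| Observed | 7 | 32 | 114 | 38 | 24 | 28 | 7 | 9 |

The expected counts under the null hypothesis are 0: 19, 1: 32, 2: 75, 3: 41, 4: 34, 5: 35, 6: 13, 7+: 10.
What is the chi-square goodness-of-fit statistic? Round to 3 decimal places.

χ² = (7−19)²/19 + (32−32)²/32 + (114−75)²/75 + (38−41)²/41 + (24−34)²/34 + (28−35)²/35 + (7−13)²/13 + (9−10)²/10
   = 7.5789 + 0.0000 + 20.2800 + 0.2195 + 2.9412 + 1.4000 + 2.7692 + 0.1000
Sum = 35.289

35.289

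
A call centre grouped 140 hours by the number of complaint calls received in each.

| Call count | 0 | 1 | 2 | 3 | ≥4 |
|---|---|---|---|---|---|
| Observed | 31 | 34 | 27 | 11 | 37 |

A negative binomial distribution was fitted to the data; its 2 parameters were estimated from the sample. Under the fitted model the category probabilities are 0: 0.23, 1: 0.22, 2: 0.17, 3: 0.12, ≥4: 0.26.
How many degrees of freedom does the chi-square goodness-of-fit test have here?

2

There are k = 5 categories and 2 parameters estimated from the data, so df = 5 − 1 − 2 = 2.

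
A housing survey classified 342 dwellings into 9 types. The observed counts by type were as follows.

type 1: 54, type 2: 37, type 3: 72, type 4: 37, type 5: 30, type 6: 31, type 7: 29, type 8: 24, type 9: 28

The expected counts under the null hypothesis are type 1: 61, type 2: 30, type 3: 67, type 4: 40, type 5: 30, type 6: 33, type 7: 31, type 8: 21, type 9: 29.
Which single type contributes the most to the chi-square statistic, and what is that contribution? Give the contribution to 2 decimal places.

type 2, 1.63

cat         O        E   (O−E)²/E
type 1     54       61      0.803
type 2     37       30      1.633
type 3     72       67      0.373
type 4     37       40      0.225
type 5     30       30      0.000
type 6     31       33      0.121
type 7     29       31      0.129
type 8     24       21      0.429
type 9     28       29      0.034
The largest term is for type 2: 1.63.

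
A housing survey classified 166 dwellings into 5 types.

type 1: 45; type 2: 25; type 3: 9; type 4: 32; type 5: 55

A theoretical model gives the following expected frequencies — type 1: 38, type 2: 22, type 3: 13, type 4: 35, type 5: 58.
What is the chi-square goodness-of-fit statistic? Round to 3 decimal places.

χ² = (45−38)²/38 + (25−22)²/22 + (9−13)²/13 + (32−35)²/35 + (55−58)²/58
   = 1.2895 + 0.4091 + 1.2308 + 0.2571 + 0.1552
Sum = 3.342

3.342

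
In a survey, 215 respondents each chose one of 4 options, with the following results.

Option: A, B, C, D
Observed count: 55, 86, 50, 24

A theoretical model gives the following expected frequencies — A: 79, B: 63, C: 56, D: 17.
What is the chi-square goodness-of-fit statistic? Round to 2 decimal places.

A: (55 − 79)²/79 = 576/79 = 7.291
B: (86 − 63)²/63 = 529/63 = 8.397
C: (50 − 56)²/56 = 36/56 = 0.643
D: (24 − 17)²/17 = 49/17 = 2.882
Sum = 19.21

19.21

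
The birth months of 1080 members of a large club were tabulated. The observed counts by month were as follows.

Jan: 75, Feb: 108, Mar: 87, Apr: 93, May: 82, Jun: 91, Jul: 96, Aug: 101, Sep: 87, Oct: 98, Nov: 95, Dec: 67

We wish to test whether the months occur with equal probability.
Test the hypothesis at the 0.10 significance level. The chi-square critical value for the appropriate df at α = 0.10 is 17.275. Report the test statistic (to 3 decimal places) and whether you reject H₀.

Expected count for each of the 12 categories: 1080/12 = 90.
Jan: (75 − 90)²/90 = 225/90 = 2.5000
Feb: (108 − 90)²/90 = 324/90 = 3.6000
Mar: (87 − 90)²/90 = 9/90 = 0.1000
Apr: (93 − 90)²/90 = 9/90 = 0.1000
May: (82 − 90)²/90 = 64/90 = 0.7111
Jun: (91 − 90)²/90 = 1/90 = 0.0111
Jul: (96 − 90)²/90 = 36/90 = 0.4000
Aug: (101 − 90)²/90 = 121/90 = 1.3444
Sep: (87 − 90)²/90 = 9/90 = 0.1000
Oct: (98 − 90)²/90 = 64/90 = 0.7111
Nov: (95 − 90)²/90 = 25/90 = 0.2778
Dec: (67 − 90)²/90 = 529/90 = 5.8778
Sum = 15.733
df = 11. Since 15.733 < 17.275, we do not reject H₀.

15.733; do not reject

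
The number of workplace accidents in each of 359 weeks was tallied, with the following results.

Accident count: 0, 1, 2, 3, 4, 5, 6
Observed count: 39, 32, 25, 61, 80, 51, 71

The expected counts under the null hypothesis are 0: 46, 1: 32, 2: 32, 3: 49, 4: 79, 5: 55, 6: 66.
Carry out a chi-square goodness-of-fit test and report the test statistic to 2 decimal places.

6.22

0: (39 − 46)²/46 = 49/46 = 1.065
1: (32 − 32)²/32 = 0/32 = 0.000
2: (25 − 32)²/32 = 49/32 = 1.531
3: (61 − 49)²/49 = 144/49 = 2.939
4: (80 − 79)²/79 = 1/79 = 0.013
5: (51 − 55)²/55 = 16/55 = 0.291
6: (71 − 66)²/66 = 25/66 = 0.379
Sum = 6.22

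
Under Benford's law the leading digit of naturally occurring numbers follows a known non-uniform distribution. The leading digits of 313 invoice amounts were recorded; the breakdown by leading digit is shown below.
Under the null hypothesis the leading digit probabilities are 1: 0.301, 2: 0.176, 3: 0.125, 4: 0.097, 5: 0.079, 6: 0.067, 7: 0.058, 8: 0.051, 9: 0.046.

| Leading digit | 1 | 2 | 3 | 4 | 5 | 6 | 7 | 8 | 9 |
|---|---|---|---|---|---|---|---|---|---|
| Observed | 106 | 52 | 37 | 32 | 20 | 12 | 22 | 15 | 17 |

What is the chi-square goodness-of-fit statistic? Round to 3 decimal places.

Expected counts E_i = n·p_i: 313×0.301 = 94.213, 313×0.176 = 55.088, 313×0.125 = 39.125, 313×0.097 = 30.361, 313×0.079 = 24.727, 313×0.067 = 20.971, 313×0.058 = 18.154, 313×0.051 = 15.963, 313×0.046 = 14.398.
cat         O        E   (O−E)²/E
1         106   94.213     1.4747
2          52   55.088     0.1731
3          37   39.125     0.1154
4          32   30.361     0.0885
5          20   24.727     0.9036
6          12   20.971     3.8376
7          22   18.154     0.8148
8          15   15.963     0.0581
9          17   14.398     0.4702
Sum = 7.936

7.936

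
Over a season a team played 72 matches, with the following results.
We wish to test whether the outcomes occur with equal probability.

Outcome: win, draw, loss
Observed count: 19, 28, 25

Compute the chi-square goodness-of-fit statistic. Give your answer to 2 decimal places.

1.75

Under H₀ each category has probability 1/3, so each expected count is 72/3 = 24.
cat         O        E   (O−E)²/E
win        19       24      1.042
draw       28       24      0.667
loss       25       24      0.042
Sum = 1.75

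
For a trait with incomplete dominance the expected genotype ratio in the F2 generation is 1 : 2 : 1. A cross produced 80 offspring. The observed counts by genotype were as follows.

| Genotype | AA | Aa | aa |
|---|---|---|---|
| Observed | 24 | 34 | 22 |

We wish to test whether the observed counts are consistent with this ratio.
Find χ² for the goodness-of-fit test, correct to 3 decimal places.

Ratio total = 4. Expected counts: 80×1/4 = 20, 80×2/4 = 40, 80×1/4 = 20.
χ² = (24−20)²/20 + (34−40)²/40 + (22−20)²/20
   = 0.8000 + 0.9000 + 0.2000
Sum = 1.900

1.900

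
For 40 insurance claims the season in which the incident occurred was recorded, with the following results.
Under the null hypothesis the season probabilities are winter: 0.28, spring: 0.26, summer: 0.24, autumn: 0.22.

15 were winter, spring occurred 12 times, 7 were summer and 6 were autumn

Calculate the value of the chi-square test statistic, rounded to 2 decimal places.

Expected counts E_i = n·p_i: 40×0.28 = 11.2, 40×0.26 = 10.4, 40×0.24 = 9.6, 40×0.22 = 8.8.
cat         O        E   (O−E)²/E
winter     15     11.2      1.289
spring     12     10.4      0.246
summer      7      9.6      0.704
autumn      6      8.8      0.891
Sum = 3.13

3.13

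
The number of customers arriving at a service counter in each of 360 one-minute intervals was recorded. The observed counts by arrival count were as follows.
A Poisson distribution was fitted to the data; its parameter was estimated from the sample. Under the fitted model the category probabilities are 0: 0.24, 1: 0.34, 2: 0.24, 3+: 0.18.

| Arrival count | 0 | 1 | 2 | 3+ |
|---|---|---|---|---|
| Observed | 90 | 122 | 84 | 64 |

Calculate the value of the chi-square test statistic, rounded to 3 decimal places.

Expected counts E_i = n·p_i: 360×0.24 = 86.4, 360×0.34 = 122.4, 360×0.24 = 86.4, 360×0.18 = 64.8.
χ² = (90−86.4)²/86.4 + (122−122.4)²/122.4 + (84−86.4)²/86.4 + (64−64.8)²/64.8
   = 0.1500 + 0.0013 + 0.0667 + 0.0099
Sum = 0.228

0.228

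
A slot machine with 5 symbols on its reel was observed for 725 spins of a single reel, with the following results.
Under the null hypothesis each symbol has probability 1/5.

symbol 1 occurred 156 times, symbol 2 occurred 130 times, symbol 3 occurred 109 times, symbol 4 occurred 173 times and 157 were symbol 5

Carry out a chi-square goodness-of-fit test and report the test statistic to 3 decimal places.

17.724

Expected count for each of the 5 categories: 725/5 = 145.
χ² = (156−145)²/145 + (130−145)²/145 + (109−145)²/145 + (173−145)²/145 + (157−145)²/145
   = 0.8345 + 1.5517 + 8.9379 + 5.4069 + 0.9931
Sum = 17.724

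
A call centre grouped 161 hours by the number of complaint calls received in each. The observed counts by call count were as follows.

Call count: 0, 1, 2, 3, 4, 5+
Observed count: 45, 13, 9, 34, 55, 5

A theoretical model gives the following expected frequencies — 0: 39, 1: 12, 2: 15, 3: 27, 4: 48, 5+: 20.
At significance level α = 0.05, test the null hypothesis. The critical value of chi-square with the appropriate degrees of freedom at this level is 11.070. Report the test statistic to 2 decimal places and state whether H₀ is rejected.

17.49; reject

χ² = (45−39)²/39 + (13−12)²/12 + (9−15)²/15 + (34−27)²/27 + (55−48)²/48 + (5−20)²/20
   = 0.923 + 0.083 + 2.400 + 1.815 + 1.021 + 11.250
Sum = 17.49
df = 5. Since 17.49 > 11.070, we reject H₀.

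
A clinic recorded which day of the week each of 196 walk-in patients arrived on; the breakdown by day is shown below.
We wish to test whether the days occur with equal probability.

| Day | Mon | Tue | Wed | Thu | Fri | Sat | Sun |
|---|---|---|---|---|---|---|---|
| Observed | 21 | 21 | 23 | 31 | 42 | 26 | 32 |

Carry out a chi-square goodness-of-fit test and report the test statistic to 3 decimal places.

12.429

Expected count for each of the 7 categories: 196/7 = 28.
cat         O        E   (O−E)²/E
Mon        21       28     1.7500
Tue        21       28     1.7500
Wed        23       28     0.8929
Thu        31       28     0.3214
Fri        42       28     7.0000
Sat        26       28     0.1429
Sun        32       28     0.5714
Sum = 12.429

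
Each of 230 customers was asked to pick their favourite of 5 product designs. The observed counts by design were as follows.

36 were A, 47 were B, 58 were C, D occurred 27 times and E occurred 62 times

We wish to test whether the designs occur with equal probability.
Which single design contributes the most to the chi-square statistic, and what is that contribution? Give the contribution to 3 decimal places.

D, 7.848

Under H₀ each category has probability 1/5, so each expected count is 230/5 = 46.
χ² = (36−46)²/46 + (47−46)²/46 + (58−46)²/46 + (27−46)²/46 + (62−46)²/46
   = 2.1739 + 0.0217 + 3.1304 + 7.8478 + 5.5652
The largest term is for D: 7.848.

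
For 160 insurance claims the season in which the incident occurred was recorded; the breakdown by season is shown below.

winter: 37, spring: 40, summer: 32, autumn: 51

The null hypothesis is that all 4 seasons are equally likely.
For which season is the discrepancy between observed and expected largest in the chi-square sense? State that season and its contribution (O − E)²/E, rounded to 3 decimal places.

Expected count for each of the 4 categories: 160/4 = 40.
cat         O        E   (O−E)²/E
winter     37       40     0.2250
spring     40       40     0.0000
summer     32       40     1.6000
autumn     51       40     3.0250
The largest term is for autumn: 3.025.

autumn, 3.025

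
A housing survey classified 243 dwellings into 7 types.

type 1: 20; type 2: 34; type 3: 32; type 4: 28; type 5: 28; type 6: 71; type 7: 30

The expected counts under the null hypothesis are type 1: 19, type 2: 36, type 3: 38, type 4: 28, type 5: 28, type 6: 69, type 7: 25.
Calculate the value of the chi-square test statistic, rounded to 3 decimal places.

2.169

cat         O        E   (O−E)²/E
type 1     20       19     0.0526
type 2     34       36     0.1111
type 3     32       38     0.9474
type 4     28       28     0.0000
type 5     28       28     0.0000
type 6     71       69     0.0580
type 7     30       25     1.0000
Sum = 2.169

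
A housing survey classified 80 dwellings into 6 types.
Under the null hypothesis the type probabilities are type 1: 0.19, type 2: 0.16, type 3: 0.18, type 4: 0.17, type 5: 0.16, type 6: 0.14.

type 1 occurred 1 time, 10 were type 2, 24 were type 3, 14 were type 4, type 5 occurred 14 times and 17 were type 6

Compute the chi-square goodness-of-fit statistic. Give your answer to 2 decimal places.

23.41

Expected counts E_i = n·p_i: 80×0.19 = 15.2, 80×0.16 = 12.8, 80×0.18 = 14.4, 80×0.17 = 13.6, 80×0.16 = 12.8, 80×0.14 = 11.2.
type 1: (1 − 15.2)²/15.2 = 201.64/15.2 = 13.266
type 2: (10 − 12.8)²/12.8 = 7.84/12.8 = 0.613
type 3: (24 − 14.4)²/14.4 = 92.16/14.4 = 6.400
type 4: (14 − 13.6)²/13.6 = 0.16/13.6 = 0.012
type 5: (14 − 12.8)²/12.8 = 1.44/12.8 = 0.113
type 6: (17 − 11.2)²/11.2 = 33.64/11.2 = 3.004
Sum = 23.41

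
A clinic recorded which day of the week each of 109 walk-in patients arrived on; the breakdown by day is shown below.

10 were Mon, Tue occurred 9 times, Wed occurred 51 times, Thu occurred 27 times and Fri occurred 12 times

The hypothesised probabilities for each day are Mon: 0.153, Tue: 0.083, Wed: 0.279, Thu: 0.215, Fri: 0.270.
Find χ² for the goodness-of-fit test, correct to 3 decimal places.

Expected counts E_i = n·p_i: 109×0.153 = 16.677, 109×0.083 = 9.047, 109×0.279 = 30.411, 109×0.215 = 23.435, 109×0.270 = 29.43.
χ² = (10−16.677)²/16.677 + (9−9.047)²/9.047 + (51−30.411)²/30.411 + (27−23.435)²/23.435 + (12−29.43)²/29.43
   = 2.6733 + 0.0002 + 13.9393 + 0.5423 + 10.3230
Sum = 27.478

27.478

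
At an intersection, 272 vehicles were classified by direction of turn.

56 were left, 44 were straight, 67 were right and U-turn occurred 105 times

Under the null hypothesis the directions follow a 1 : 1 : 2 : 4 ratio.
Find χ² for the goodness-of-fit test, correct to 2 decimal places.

24.26

Ratio total = 8. Expected counts: 272×1/8 = 34, 272×1/8 = 34, 272×2/8 = 68, 272×4/8 = 136.
χ² = (56−34)²/34 + (44−34)²/34 + (67−68)²/68 + (105−136)²/136
   = 14.235 + 2.941 + 0.015 + 7.066
Sum = 24.26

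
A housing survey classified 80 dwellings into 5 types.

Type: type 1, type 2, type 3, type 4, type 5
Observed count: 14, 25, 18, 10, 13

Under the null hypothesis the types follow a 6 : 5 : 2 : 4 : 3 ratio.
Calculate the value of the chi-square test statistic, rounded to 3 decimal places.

Ratio total = 20. Expected counts: 80×6/20 = 24, 80×5/20 = 20, 80×2/20 = 8, 80×4/20 = 16, 80×3/20 = 12.
type 1: (14 − 24)²/24 = 100/24 = 4.1667
type 2: (25 − 20)²/20 = 25/20 = 1.2500
type 3: (18 − 8)²/8 = 100/8 = 12.5000
type 4: (10 − 16)²/16 = 36/16 = 2.2500
type 5: (13 − 12)²/12 = 1/12 = 0.0833
Sum = 20.250

20.250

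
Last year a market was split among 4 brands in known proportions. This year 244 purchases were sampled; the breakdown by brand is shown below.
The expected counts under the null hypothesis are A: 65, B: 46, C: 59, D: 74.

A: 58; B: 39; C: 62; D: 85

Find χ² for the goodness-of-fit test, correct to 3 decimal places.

χ² = (58−65)²/65 + (39−46)²/46 + (62−59)²/59 + (85−74)²/74
   = 0.7538 + 1.0652 + 0.1525 + 1.6351
Sum = 3.607

3.607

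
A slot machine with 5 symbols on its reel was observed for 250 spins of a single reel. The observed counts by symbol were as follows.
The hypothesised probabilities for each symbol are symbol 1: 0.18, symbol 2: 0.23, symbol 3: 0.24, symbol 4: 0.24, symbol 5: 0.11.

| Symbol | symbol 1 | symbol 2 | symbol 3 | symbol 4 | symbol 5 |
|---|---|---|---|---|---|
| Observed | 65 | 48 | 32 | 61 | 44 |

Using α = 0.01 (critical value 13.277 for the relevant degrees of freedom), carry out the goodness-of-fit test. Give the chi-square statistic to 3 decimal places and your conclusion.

33.442; reject

Expected counts E_i = n·p_i: 250×0.18 = 45, 250×0.23 = 57.5, 250×0.24 = 60, 250×0.24 = 60, 250×0.11 = 27.5.
cat           O        E   (O−E)²/E
symbol 1     65       45     8.8889
symbol 2     48     57.5     1.5696
symbol 3     32       60    13.0667
symbol 4     61       60     0.0167
symbol 5     44     27.5     9.9000
Sum = 33.442
df = 4. Since 33.442 > 13.277, we reject H₀.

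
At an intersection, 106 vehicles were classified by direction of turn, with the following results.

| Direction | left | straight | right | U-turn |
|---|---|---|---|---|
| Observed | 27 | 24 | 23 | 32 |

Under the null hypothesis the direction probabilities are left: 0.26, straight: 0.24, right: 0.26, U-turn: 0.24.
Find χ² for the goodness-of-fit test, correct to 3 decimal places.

2.539

Expected counts E_i = n·p_i: 106×0.26 = 27.56, 106×0.24 = 25.44, 106×0.26 = 27.56, 106×0.24 = 25.44.
left: (27 − 27.56)²/27.56 = 0.3136/27.56 = 0.0114
straight: (24 − 25.44)²/25.44 = 2.0736/25.44 = 0.0815
right: (23 − 27.56)²/27.56 = 20.7936/27.56 = 0.7545
U-turn: (32 − 25.44)²/25.44 = 43.0336/25.44 = 1.6916
Sum = 2.539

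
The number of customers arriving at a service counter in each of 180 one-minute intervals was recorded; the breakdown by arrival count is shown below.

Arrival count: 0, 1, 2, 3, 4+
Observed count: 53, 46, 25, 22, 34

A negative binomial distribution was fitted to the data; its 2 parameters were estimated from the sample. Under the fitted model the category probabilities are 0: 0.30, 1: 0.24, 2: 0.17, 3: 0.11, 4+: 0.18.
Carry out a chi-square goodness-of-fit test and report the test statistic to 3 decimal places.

1.548

Expected counts E_i = n·p_i: 180×0.30 = 54, 180×0.24 = 43.2, 180×0.17 = 30.6, 180×0.11 = 19.8, 180×0.18 = 32.4.
χ² = (53−54)²/54 + (46−43.2)²/43.2 + (25−30.6)²/30.6 + (22−19.8)²/19.8 + (34−32.4)²/32.4
   = 0.0185 + 0.1815 + 1.0248 + 0.2444 + 0.0790
Sum = 1.548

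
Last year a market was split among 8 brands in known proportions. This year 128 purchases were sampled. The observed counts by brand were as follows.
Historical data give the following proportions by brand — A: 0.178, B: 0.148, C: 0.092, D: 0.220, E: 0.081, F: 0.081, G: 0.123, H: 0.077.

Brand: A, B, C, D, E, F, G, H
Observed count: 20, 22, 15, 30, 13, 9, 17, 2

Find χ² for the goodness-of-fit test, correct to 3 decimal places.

Expected counts E_i = n·p_i: 128×0.178 = 22.784, 128×0.148 = 18.944, 128×0.092 = 11.776, 128×0.220 = 28.16, 128×0.081 = 10.368, 128×0.081 = 10.368, 128×0.123 = 15.744, 128×0.077 = 9.856.
χ² = (20−22.784)²/22.784 + (22−18.944)²/18.944 + (15−11.776)²/11.776 + (30−28.16)²/28.16 + (13−10.368)²/10.368 + (9−10.368)²/10.368 + (17−15.744)²/15.744 + (2−9.856)²/9.856
   = 0.3402 + 0.4930 + 0.8827 + 0.1202 + 0.6682 + 0.1805 + 0.1002 + 6.2618
Sum = 9.047

9.047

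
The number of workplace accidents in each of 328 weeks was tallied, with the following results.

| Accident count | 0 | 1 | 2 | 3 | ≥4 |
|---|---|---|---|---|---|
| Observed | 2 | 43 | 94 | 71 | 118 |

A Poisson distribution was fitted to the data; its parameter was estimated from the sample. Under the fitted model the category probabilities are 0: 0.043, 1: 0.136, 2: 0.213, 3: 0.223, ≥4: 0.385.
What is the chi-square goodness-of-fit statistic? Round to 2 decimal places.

Expected counts E_i = n·p_i: 328×0.043 = 14.104, 328×0.136 = 44.608, 328×0.213 = 69.864, 328×0.223 = 73.144, 328×0.385 = 126.28.
χ² = (2−14.104)²/14.104 + (43−44.608)²/44.608 + (94−69.864)²/69.864 + (71−73.144)²/73.144 + (118−126.28)²/126.28
   = 10.388 + 0.058 + 8.338 + 0.063 + 0.543
Sum = 19.39

19.39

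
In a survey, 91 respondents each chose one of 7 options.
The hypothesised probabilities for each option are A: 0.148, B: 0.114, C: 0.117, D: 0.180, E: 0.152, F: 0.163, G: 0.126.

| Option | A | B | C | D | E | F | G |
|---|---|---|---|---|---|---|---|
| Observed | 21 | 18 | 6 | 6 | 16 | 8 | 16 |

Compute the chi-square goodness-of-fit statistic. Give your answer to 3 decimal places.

23.705

Expected counts E_i = n·p_i: 91×0.148 = 13.468, 91×0.114 = 10.374, 91×0.117 = 10.647, 91×0.180 = 16.38, 91×0.152 = 13.832, 91×0.163 = 14.833, 91×0.126 = 11.466.
cat         O        E   (O−E)²/E
A          21   13.468     4.2123
B          18   10.374     5.6059
C           6   10.647     2.0282
D           6    16.38     6.5778
E          16   13.832     0.3398
F           8   14.833     3.1477
G          16   11.466     1.7929
Sum = 23.705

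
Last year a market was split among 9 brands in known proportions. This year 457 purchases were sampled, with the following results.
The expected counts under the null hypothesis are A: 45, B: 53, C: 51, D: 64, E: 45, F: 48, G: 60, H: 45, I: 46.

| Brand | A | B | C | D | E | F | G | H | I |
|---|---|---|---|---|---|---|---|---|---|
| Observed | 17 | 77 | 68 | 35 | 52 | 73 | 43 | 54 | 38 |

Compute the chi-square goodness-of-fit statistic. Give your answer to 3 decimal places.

cat         O        E   (O−E)²/E
A          17       45    17.4222
B          77       53    10.8679
C          68       51     5.6667
D          35       64    13.1406
E          52       45     1.0889
F          73       48    13.0208
G          43       60     4.8167
H          54       45     1.8000
I          38       46     1.3913
Sum = 69.215

69.215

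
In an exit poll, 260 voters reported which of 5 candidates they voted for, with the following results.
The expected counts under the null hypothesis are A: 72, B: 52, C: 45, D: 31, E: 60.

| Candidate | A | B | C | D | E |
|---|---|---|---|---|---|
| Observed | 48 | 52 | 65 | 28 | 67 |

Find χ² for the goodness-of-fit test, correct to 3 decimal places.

A: (48 − 72)²/72 = 576/72 = 8.0000
B: (52 − 52)²/52 = 0/52 = 0.0000
C: (65 − 45)²/45 = 400/45 = 8.8889
D: (28 − 31)²/31 = 9/31 = 0.2903
E: (67 − 60)²/60 = 49/60 = 0.8167
Sum = 17.996

17.996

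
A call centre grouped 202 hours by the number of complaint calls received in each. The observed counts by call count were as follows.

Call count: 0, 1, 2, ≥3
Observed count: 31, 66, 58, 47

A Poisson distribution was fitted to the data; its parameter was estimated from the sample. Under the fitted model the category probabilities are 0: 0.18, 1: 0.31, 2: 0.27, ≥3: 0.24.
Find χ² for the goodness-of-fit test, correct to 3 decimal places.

1.237

Expected counts E_i = n·p_i: 202×0.18 = 36.36, 202×0.31 = 62.62, 202×0.27 = 54.54, 202×0.24 = 48.48.
0: (31 − 36.36)²/36.36 = 28.7296/36.36 = 0.7901
1: (66 − 62.62)²/62.62 = 11.4244/62.62 = 0.1824
2: (58 − 54.54)²/54.54 = 11.9716/54.54 = 0.2195
≥3: (47 − 48.48)²/48.48 = 2.1904/48.48 = 0.0452
Sum = 1.237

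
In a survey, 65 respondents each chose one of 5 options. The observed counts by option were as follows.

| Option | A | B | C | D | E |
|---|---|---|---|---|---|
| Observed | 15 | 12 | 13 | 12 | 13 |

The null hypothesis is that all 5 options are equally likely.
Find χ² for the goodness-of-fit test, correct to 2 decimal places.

0.46

Under H₀ each category has probability 1/5, so each expected count is 65/5 = 13.
cat         O        E   (O−E)²/E
A          15       13      0.308
B          12       13      0.077
C          13       13      0.000
D          12       13      0.077
E          13       13      0.000
Sum = 0.46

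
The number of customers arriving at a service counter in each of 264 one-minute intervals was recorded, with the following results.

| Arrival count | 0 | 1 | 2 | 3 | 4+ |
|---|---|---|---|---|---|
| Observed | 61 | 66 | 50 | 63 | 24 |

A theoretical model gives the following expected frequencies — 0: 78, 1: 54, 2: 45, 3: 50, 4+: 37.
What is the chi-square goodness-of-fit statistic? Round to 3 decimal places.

14.875

cat         O        E   (O−E)²/E
0          61       78     3.7051
1          66       54     2.6667
2          50       45     0.5556
3          63       50     3.3800
4+         24       37     4.5676
Sum = 14.875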